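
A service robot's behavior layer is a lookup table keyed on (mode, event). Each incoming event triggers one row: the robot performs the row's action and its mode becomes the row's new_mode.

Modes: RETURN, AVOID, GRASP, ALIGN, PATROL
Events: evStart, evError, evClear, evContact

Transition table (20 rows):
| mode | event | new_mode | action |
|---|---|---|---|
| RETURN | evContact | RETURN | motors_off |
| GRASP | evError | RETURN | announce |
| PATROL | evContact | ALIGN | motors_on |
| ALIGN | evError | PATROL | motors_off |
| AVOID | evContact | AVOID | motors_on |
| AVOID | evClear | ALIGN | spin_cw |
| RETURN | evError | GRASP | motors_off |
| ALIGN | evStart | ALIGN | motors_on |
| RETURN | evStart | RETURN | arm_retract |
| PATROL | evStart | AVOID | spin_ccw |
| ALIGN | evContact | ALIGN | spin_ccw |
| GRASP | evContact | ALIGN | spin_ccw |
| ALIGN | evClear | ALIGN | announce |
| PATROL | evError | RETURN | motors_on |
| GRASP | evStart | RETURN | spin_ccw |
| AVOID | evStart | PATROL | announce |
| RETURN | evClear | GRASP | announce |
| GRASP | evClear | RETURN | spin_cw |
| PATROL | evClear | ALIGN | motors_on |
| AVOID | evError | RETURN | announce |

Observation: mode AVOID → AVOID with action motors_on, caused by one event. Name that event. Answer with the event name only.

try evStart: (AVOID, evStart) → (PATROL, announce)
try evError: (AVOID, evError) → (RETURN, announce)
try evClear: (AVOID, evClear) → (ALIGN, spin_cw)
try evContact: (AVOID, evContact) → (AVOID, motors_on)  ← matches

evContact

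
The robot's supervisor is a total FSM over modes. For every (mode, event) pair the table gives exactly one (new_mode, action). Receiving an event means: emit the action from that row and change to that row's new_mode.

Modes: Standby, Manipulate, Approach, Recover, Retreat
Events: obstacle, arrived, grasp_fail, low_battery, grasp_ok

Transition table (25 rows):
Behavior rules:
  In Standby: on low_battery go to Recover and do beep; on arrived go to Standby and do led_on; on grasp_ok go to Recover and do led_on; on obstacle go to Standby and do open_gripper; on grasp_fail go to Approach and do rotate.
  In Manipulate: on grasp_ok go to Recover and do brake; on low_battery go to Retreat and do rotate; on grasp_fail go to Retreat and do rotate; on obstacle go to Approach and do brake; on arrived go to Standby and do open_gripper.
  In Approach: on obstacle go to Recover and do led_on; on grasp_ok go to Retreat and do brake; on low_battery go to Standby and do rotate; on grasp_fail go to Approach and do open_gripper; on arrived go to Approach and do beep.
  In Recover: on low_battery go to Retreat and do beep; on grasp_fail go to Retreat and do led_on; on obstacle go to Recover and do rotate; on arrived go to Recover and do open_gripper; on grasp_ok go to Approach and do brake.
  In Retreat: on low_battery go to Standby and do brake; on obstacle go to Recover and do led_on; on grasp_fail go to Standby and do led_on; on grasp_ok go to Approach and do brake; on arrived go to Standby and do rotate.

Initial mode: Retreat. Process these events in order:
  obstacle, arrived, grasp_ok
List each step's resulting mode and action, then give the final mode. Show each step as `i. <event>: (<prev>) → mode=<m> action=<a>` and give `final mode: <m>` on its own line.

final mode: Approach

1. obstacle: (Retreat) → mode=Recover action=led_on
2. arrived: (Recover) → mode=Recover action=open_gripper
3. grasp_ok: (Recover) → mode=Approach action=brake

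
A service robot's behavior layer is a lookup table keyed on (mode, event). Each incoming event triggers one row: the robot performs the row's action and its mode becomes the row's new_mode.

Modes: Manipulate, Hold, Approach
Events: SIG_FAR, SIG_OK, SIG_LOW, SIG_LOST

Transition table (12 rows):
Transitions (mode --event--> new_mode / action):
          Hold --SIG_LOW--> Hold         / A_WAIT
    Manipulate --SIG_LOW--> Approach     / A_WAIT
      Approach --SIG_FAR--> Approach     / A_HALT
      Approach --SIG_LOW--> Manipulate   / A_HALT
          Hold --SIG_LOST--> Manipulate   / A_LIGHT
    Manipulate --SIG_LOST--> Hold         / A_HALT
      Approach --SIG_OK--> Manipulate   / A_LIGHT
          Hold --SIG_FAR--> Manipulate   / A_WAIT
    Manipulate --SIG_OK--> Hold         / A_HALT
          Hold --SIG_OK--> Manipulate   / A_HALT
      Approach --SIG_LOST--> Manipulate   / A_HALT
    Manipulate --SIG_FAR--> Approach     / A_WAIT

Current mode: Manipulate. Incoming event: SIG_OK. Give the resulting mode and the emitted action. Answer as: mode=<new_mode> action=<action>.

mode=Hold action=A_HALT

current mode = Manipulate; filter table to that mode:
  (Manipulate, SIG_LOW) → (Approach, A_WAIT)
  (Manipulate, SIG_LOST) → (Hold, A_HALT)
  (Manipulate, SIG_OK) → (Hold, A_HALT)  ← event matches
  (Manipulate, SIG_FAR) → (Approach, A_WAIT)
event = SIG_OK selects (Hold, A_HALT)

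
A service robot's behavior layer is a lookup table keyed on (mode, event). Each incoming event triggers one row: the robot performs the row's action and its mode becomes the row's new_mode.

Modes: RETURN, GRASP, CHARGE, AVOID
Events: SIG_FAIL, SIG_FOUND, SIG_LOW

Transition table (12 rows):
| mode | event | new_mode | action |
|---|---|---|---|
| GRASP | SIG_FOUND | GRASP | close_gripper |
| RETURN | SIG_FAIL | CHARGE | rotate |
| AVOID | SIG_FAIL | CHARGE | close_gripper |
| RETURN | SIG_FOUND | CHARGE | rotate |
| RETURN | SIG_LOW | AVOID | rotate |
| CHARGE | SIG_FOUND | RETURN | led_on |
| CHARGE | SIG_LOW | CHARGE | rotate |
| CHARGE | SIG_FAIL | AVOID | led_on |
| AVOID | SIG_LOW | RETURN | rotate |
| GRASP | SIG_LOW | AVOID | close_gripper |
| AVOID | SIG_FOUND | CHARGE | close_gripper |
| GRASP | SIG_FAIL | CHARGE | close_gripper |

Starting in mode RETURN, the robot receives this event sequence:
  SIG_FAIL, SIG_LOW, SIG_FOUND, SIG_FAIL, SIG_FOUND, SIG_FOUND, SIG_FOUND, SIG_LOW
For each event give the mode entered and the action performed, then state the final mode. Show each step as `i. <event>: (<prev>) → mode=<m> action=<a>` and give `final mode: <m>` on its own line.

final mode: AVOID

1. SIG_FAIL: (RETURN) → mode=CHARGE action=rotate
2. SIG_LOW: (CHARGE) → mode=CHARGE action=rotate
3. SIG_FOUND: (CHARGE) → mode=RETURN action=led_on
4. SIG_FAIL: (RETURN) → mode=CHARGE action=rotate
5. SIG_FOUND: (CHARGE) → mode=RETURN action=led_on
6. SIG_FOUND: (RETURN) → mode=CHARGE action=rotate
7. SIG_FOUND: (CHARGE) → mode=RETURN action=led_on
8. SIG_LOW: (RETURN) → mode=AVOID action=rotate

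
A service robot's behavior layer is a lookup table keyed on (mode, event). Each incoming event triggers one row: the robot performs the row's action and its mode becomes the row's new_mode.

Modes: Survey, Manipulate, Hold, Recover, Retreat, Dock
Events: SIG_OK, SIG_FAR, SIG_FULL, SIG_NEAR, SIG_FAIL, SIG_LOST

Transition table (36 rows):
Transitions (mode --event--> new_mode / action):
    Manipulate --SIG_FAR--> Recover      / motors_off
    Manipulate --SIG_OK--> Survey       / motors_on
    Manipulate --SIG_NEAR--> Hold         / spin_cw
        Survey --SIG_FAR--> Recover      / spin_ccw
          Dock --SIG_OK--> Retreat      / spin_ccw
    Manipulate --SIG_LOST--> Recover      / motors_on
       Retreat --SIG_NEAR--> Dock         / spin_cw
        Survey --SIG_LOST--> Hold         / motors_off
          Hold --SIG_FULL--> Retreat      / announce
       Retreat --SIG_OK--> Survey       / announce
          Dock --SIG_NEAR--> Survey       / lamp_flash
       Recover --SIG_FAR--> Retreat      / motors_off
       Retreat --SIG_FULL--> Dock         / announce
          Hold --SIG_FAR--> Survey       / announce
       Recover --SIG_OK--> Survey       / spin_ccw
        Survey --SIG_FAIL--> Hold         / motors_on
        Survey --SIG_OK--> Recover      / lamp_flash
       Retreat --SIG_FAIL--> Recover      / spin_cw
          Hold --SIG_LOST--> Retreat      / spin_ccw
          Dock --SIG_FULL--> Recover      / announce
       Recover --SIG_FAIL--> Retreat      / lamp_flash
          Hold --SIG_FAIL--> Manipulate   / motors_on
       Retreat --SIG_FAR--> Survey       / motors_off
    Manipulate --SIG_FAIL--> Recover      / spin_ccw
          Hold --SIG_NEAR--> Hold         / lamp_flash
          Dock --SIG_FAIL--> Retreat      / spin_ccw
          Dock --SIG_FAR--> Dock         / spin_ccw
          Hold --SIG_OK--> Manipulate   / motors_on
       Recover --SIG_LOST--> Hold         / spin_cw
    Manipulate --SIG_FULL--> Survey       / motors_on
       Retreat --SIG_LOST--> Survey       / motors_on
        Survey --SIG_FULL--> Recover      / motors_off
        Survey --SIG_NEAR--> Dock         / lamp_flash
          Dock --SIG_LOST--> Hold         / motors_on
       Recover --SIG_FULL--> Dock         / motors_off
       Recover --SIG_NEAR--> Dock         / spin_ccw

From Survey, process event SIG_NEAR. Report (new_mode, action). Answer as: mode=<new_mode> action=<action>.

current mode = Survey; filter table to that mode:
  (Survey, SIG_FAR) → (Recover, spin_ccw)
  (Survey, SIG_LOST) → (Hold, motors_off)
  (Survey, SIG_FAIL) → (Hold, motors_on)
  (Survey, SIG_OK) → (Recover, lamp_flash)
  (Survey, SIG_FULL) → (Recover, motors_off)
  (Survey, SIG_NEAR) → (Dock, lamp_flash)  ← event matches
event = SIG_NEAR selects (Dock, lamp_flash)

mode=Dock action=lamp_flash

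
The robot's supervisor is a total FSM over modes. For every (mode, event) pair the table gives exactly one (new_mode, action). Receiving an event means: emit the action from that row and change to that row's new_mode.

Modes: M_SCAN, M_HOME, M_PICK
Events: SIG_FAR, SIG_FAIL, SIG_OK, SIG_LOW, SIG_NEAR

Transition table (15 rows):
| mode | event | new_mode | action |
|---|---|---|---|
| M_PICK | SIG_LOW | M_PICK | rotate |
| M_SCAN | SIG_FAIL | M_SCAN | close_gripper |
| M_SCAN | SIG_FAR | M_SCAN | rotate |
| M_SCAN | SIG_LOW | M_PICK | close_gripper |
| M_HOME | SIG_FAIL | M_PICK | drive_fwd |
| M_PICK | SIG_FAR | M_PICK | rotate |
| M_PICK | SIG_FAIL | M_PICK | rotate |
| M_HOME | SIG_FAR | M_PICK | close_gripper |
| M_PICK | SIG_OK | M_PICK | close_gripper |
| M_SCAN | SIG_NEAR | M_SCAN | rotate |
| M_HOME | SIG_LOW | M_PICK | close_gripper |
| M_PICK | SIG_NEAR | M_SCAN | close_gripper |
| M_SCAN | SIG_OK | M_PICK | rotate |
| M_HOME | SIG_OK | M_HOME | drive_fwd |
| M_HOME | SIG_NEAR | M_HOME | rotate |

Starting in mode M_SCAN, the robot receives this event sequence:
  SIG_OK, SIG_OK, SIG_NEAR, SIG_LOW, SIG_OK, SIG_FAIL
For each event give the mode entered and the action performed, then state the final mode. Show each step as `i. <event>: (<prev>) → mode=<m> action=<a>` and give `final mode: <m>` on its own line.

1. SIG_OK: (M_SCAN) → mode=M_PICK action=rotate
2. SIG_OK: (M_PICK) → mode=M_PICK action=close_gripper
3. SIG_NEAR: (M_PICK) → mode=M_SCAN action=close_gripper
4. SIG_LOW: (M_SCAN) → mode=M_PICK action=close_gripper
5. SIG_OK: (M_PICK) → mode=M_PICK action=close_gripper
6. SIG_FAIL: (M_PICK) → mode=M_PICK action=rotate

final mode: M_PICK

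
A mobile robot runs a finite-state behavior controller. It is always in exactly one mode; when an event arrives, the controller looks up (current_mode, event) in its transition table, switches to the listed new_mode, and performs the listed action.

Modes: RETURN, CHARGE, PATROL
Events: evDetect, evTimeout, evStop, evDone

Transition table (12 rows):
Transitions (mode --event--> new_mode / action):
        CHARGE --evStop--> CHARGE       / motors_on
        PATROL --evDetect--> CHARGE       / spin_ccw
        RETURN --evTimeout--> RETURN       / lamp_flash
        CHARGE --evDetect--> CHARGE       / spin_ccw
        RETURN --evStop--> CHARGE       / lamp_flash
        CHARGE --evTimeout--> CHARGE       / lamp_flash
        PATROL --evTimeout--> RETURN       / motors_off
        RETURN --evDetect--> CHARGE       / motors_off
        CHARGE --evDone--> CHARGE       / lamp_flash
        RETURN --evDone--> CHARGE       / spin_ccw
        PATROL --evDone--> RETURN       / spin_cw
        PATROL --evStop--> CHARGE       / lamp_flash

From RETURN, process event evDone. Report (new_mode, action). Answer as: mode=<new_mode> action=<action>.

current mode = RETURN; filter table to that mode:
  (RETURN, evTimeout) → (RETURN, lamp_flash)
  (RETURN, evStop) → (CHARGE, lamp_flash)
  (RETURN, evDetect) → (CHARGE, motors_off)
  (RETURN, evDone) → (CHARGE, spin_ccw)  ← event matches
event = evDone selects (CHARGE, spin_ccw)

mode=CHARGE action=spin_ccw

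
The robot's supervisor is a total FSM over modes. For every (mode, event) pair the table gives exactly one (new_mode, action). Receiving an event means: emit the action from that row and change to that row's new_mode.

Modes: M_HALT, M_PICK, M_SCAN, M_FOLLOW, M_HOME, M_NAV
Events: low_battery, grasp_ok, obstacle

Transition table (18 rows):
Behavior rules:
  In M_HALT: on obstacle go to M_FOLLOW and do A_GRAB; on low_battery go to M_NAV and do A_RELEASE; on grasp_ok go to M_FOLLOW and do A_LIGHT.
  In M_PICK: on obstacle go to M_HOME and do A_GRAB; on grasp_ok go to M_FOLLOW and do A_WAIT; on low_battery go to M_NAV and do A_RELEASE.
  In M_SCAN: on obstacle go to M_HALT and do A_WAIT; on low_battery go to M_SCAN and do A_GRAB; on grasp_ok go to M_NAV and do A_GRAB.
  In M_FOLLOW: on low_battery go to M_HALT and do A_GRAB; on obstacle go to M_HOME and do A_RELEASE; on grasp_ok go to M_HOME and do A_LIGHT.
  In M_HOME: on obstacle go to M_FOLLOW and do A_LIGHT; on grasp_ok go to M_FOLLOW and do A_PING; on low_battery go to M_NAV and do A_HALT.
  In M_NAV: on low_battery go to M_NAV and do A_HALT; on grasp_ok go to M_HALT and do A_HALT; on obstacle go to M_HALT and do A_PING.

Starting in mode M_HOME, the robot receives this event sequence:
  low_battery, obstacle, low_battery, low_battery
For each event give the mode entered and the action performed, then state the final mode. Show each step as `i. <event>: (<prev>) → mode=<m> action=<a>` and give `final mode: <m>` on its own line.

final mode: M_NAV

1. low_battery: (M_HOME) → mode=M_NAV action=A_HALT
2. obstacle: (M_NAV) → mode=M_HALT action=A_PING
3. low_battery: (M_HALT) → mode=M_NAV action=A_RELEASE
4. low_battery: (M_NAV) → mode=M_NAV action=A_HALT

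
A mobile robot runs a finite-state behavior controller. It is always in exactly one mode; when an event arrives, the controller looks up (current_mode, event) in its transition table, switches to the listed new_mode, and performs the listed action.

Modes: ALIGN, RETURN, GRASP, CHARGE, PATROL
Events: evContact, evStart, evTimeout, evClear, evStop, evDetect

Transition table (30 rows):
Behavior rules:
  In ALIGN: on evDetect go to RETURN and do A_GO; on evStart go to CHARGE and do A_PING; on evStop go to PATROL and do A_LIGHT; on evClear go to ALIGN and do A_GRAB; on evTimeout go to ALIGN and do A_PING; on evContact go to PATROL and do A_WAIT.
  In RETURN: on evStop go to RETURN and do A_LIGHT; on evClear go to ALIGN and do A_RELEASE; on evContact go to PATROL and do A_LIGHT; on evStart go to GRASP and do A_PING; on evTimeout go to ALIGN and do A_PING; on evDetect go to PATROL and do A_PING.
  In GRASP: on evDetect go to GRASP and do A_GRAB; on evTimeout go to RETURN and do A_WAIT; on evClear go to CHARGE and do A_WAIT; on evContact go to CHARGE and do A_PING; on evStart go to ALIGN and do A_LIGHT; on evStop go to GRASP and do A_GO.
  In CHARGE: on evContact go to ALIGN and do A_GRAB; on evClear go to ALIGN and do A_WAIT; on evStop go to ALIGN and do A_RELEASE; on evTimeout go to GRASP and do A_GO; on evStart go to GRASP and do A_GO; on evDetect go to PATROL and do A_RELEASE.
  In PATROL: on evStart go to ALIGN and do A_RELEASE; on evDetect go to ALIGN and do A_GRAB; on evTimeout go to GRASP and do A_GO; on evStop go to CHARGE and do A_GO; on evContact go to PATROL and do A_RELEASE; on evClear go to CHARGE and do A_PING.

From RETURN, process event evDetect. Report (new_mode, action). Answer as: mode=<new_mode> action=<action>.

mode=PATROL action=A_PING

current mode = RETURN; filter table to that mode:
  (RETURN, evStop) → (RETURN, A_LIGHT)
  (RETURN, evClear) → (ALIGN, A_RELEASE)
  (RETURN, evContact) → (PATROL, A_LIGHT)
  (RETURN, evStart) → (GRASP, A_PING)
  (RETURN, evTimeout) → (ALIGN, A_PING)
  (RETURN, evDetect) → (PATROL, A_PING)  ← event matches
event = evDetect selects (PATROL, A_PING)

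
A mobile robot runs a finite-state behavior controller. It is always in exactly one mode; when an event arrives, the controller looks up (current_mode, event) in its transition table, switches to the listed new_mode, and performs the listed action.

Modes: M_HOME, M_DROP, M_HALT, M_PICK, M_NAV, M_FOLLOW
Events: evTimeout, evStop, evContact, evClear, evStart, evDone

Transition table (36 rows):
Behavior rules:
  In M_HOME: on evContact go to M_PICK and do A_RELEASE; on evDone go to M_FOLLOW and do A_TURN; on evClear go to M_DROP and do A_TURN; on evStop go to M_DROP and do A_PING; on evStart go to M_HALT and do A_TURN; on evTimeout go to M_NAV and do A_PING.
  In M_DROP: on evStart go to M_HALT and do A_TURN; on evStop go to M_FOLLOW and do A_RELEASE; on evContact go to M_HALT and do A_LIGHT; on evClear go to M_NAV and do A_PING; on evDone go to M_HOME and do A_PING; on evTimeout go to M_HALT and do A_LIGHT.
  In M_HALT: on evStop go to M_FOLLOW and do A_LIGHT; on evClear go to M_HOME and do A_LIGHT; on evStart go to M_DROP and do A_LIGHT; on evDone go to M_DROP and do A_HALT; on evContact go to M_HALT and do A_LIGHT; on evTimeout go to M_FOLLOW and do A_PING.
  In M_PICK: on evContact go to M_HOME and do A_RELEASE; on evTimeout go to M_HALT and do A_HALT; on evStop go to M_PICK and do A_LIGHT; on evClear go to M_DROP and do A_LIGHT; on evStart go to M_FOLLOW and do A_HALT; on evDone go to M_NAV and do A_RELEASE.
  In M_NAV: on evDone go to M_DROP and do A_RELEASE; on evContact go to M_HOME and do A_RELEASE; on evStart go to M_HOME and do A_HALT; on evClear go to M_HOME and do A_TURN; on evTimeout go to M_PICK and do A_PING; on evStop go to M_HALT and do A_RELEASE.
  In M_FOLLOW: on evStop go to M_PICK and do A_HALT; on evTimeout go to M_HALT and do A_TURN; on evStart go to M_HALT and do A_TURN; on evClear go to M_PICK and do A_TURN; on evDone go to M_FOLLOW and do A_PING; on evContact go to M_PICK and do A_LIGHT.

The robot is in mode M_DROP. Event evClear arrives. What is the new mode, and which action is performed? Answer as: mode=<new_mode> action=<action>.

mode=M_NAV action=A_PING

current mode = M_DROP; filter table to that mode:
  (M_DROP, evStart) → (M_HALT, A_TURN)
  (M_DROP, evStop) → (M_FOLLOW, A_RELEASE)
  (M_DROP, evContact) → (M_HALT, A_LIGHT)
  (M_DROP, evClear) → (M_NAV, A_PING)  ← event matches
  (M_DROP, evDone) → (M_HOME, A_PING)
  (M_DROP, evTimeout) → (M_HALT, A_LIGHT)
event = evClear selects (M_NAV, A_PING)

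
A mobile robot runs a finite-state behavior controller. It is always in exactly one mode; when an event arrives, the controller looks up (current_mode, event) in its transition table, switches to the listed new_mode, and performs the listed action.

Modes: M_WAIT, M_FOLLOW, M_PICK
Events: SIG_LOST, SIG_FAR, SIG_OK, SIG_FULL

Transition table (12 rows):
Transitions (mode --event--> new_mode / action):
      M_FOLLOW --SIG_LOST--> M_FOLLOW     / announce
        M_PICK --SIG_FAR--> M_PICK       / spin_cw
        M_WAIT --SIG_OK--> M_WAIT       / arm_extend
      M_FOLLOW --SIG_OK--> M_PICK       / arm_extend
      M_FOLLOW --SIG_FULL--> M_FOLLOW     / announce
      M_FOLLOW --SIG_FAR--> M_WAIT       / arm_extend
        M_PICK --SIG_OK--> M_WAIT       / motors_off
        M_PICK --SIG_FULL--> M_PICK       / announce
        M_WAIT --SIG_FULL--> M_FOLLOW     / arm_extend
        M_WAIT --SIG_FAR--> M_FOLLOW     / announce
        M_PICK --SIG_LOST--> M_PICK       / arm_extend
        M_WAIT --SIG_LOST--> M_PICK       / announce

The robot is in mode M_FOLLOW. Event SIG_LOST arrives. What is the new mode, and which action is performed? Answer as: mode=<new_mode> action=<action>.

current mode = M_FOLLOW; filter table to that mode:
  (M_FOLLOW, SIG_LOST) → (M_FOLLOW, announce)  ← event matches
  (M_FOLLOW, SIG_OK) → (M_PICK, arm_extend)
  (M_FOLLOW, SIG_FULL) → (M_FOLLOW, announce)
  (M_FOLLOW, SIG_FAR) → (M_WAIT, arm_extend)
event = SIG_LOST selects (M_FOLLOW, announce)

mode=M_FOLLOW action=announce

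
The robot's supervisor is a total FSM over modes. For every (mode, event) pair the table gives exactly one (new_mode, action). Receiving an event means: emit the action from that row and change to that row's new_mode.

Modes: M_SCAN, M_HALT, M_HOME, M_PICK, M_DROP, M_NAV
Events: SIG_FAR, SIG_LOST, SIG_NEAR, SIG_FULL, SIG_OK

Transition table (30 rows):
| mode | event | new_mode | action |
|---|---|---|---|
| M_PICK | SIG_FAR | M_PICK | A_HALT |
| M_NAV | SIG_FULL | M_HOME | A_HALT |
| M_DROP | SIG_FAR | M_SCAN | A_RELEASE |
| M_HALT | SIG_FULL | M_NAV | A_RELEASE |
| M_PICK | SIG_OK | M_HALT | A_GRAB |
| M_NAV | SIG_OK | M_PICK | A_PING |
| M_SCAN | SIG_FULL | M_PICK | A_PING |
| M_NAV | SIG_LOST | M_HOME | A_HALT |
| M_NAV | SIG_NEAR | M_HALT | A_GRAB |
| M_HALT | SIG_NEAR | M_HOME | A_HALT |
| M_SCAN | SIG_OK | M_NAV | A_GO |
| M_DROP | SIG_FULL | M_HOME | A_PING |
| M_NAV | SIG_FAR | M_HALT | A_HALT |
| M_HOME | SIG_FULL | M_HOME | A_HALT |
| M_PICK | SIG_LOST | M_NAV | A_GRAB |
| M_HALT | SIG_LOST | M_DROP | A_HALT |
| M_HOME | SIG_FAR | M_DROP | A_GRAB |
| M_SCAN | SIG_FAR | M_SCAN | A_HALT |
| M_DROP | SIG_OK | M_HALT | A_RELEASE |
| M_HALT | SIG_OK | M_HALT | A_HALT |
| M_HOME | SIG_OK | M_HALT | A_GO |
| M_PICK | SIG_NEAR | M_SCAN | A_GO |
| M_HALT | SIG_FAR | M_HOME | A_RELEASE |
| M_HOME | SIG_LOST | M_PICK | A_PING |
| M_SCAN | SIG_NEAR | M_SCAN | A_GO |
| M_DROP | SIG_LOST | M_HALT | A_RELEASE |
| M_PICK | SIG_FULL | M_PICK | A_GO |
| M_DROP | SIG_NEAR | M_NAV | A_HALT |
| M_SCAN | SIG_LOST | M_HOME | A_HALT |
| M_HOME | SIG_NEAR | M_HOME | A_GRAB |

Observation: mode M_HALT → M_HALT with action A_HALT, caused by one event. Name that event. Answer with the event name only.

SIG_OK

try SIG_FAR: (M_HALT, SIG_FAR) → (M_HOME, A_RELEASE)
try SIG_LOST: (M_HALT, SIG_LOST) → (M_DROP, A_HALT)
try SIG_NEAR: (M_HALT, SIG_NEAR) → (M_HOME, A_HALT)
try SIG_FULL: (M_HALT, SIG_FULL) → (M_NAV, A_RELEASE)
try SIG_OK: (M_HALT, SIG_OK) → (M_HALT, A_HALT)  ← matches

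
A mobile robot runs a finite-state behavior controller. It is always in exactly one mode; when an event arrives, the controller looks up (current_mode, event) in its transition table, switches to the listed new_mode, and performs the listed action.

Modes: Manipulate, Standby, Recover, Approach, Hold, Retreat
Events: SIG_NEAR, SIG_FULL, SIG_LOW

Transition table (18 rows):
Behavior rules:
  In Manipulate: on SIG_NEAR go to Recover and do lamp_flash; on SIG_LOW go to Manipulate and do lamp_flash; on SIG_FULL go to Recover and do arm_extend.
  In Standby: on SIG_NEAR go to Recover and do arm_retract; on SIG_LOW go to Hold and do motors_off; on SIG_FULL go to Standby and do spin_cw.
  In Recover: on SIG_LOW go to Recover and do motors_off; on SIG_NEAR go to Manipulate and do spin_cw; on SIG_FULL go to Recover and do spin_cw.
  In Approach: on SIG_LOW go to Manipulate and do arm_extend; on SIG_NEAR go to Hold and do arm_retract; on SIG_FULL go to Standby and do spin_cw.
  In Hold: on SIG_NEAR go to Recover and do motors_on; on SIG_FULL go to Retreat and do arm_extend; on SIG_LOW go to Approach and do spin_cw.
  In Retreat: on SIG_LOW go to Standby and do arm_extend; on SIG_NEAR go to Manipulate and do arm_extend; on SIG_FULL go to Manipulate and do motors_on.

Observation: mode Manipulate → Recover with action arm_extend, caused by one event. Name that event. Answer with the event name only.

SIG_FULL

try SIG_NEAR: (Manipulate, SIG_NEAR) → (Recover, lamp_flash)
try SIG_FULL: (Manipulate, SIG_FULL) → (Recover, arm_extend)  ← matches
try SIG_LOW: (Manipulate, SIG_LOW) → (Manipulate, lamp_flash)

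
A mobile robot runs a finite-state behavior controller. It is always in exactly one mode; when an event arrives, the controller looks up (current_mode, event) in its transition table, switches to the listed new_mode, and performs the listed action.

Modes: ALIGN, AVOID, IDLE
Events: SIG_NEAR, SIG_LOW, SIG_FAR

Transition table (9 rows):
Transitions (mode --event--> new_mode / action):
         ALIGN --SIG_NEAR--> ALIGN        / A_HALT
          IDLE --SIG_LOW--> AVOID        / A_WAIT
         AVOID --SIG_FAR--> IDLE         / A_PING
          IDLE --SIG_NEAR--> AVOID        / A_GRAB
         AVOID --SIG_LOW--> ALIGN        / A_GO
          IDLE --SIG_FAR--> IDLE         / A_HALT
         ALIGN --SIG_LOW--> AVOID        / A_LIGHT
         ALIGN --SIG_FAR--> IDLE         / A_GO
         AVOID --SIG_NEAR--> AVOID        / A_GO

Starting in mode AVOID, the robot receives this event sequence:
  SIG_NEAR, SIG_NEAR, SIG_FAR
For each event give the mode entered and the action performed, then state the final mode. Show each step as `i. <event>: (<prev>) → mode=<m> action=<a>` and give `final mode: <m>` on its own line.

final mode: IDLE

1. SIG_NEAR: (AVOID) → mode=AVOID action=A_GO
2. SIG_NEAR: (AVOID) → mode=AVOID action=A_GO
3. SIG_FAR: (AVOID) → mode=IDLE action=A_PING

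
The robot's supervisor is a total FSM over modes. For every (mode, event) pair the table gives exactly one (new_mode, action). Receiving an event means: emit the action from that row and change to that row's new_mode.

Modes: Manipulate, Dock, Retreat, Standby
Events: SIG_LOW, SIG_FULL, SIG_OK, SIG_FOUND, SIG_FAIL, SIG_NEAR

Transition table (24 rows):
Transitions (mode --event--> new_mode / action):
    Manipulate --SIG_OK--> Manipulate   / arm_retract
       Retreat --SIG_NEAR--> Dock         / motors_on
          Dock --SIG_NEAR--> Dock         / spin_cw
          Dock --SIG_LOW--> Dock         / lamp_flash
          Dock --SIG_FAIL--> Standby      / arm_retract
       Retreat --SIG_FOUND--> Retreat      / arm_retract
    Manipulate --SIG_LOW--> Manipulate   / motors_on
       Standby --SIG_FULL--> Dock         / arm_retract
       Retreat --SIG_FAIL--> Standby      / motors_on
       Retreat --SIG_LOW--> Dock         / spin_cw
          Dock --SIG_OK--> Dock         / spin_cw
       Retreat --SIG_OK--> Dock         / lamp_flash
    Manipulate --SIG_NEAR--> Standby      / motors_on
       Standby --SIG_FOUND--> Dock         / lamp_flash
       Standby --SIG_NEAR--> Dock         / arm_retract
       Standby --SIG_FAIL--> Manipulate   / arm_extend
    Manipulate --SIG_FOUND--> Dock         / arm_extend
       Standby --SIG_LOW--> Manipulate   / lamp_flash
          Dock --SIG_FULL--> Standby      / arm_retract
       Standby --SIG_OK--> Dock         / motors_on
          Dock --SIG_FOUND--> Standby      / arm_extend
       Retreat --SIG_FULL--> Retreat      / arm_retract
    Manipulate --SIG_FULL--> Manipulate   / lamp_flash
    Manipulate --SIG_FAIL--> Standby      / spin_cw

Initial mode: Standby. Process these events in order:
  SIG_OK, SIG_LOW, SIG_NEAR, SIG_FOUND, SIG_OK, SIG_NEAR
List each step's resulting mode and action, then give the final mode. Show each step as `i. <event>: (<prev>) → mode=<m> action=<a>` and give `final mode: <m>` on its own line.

1. SIG_OK: (Standby) → mode=Dock action=motors_on
2. SIG_LOW: (Dock) → mode=Dock action=lamp_flash
3. SIG_NEAR: (Dock) → mode=Dock action=spin_cw
4. SIG_FOUND: (Dock) → mode=Standby action=arm_extend
5. SIG_OK: (Standby) → mode=Dock action=motors_on
6. SIG_NEAR: (Dock) → mode=Dock action=spin_cw

final mode: Dock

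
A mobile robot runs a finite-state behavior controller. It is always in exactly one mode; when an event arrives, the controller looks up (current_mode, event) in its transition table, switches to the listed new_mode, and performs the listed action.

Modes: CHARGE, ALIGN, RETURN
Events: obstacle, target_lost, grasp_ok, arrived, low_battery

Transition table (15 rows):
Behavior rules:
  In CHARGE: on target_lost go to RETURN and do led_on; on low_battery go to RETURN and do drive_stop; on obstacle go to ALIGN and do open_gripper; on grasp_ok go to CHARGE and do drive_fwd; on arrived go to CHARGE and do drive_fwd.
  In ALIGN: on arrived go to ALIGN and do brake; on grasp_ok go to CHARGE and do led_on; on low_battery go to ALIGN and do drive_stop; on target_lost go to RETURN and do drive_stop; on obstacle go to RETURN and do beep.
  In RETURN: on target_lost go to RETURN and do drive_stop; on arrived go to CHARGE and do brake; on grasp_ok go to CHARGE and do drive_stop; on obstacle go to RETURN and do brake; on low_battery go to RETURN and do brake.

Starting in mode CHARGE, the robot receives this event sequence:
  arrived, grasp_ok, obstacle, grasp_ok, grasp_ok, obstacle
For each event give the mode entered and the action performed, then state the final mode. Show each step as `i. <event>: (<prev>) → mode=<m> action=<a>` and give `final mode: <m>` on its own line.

1. arrived: (CHARGE) → mode=CHARGE action=drive_fwd
2. grasp_ok: (CHARGE) → mode=CHARGE action=drive_fwd
3. obstacle: (CHARGE) → mode=ALIGN action=open_gripper
4. grasp_ok: (ALIGN) → mode=CHARGE action=led_on
5. grasp_ok: (CHARGE) → mode=CHARGE action=drive_fwd
6. obstacle: (CHARGE) → mode=ALIGN action=open_gripper

final mode: ALIGN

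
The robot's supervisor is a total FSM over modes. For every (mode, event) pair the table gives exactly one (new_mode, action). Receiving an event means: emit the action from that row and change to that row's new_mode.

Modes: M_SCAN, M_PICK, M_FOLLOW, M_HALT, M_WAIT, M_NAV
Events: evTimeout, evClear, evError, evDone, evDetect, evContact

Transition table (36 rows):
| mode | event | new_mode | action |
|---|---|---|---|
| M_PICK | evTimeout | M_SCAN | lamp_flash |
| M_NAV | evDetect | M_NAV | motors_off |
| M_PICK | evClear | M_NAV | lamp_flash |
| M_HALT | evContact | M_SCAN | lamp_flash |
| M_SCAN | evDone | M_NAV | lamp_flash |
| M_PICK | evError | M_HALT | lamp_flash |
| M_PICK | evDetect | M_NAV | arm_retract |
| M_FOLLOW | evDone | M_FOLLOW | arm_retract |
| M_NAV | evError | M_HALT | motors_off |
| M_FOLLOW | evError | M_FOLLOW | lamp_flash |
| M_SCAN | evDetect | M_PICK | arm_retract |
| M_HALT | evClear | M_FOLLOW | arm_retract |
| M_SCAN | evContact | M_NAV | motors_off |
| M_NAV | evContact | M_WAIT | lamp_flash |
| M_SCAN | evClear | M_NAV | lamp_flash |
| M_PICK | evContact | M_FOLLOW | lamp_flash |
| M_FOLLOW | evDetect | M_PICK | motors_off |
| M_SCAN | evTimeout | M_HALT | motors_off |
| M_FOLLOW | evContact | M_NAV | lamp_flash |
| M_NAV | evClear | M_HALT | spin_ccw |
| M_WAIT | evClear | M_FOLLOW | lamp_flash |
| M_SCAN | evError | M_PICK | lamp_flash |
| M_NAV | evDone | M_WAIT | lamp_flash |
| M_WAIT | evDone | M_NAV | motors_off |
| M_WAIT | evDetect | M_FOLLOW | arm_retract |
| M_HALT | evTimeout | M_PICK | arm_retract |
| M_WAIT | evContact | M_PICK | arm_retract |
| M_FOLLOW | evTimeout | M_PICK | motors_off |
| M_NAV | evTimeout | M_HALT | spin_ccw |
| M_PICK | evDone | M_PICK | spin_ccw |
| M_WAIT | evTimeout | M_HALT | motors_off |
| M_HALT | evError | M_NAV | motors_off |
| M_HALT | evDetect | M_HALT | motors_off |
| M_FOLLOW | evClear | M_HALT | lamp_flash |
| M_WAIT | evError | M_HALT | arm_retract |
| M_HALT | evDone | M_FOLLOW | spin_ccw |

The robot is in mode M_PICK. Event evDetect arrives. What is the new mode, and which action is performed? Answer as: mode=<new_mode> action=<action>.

mode=M_NAV action=arm_retract

current mode = M_PICK; filter table to that mode:
  (M_PICK, evTimeout) → (M_SCAN, lamp_flash)
  (M_PICK, evClear) → (M_NAV, lamp_flash)
  (M_PICK, evError) → (M_HALT, lamp_flash)
  (M_PICK, evDetect) → (M_NAV, arm_retract)  ← event matches
  (M_PICK, evContact) → (M_FOLLOW, lamp_flash)
  (M_PICK, evDone) → (M_PICK, spin_ccw)
event = evDetect selects (M_NAV, arm_retract)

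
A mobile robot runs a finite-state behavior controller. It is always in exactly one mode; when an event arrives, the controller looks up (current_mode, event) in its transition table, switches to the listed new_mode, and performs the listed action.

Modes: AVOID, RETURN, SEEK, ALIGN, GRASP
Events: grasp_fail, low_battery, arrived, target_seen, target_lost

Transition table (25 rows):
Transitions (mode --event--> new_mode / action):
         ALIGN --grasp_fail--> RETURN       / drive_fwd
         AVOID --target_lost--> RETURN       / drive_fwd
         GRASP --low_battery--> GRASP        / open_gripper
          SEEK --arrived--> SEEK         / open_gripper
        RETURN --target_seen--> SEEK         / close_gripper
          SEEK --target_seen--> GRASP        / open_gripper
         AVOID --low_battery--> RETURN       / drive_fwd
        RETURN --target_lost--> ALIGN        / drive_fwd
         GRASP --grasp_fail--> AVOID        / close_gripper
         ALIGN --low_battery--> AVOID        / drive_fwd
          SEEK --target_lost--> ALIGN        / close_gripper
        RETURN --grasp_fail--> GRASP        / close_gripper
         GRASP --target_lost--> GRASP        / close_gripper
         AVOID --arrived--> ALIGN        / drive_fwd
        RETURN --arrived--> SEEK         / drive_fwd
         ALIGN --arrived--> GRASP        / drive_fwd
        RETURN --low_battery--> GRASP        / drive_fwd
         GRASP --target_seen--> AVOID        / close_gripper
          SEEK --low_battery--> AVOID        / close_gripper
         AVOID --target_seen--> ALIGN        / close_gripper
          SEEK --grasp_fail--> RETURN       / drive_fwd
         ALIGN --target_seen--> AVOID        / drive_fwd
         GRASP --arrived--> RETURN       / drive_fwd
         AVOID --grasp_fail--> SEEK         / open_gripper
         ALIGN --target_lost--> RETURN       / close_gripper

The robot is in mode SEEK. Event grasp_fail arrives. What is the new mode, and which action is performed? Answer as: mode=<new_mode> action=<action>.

current mode = SEEK; filter table to that mode:
  (SEEK, arrived) → (SEEK, open_gripper)
  (SEEK, target_seen) → (GRASP, open_gripper)
  (SEEK, target_lost) → (ALIGN, close_gripper)
  (SEEK, low_battery) → (AVOID, close_gripper)
  (SEEK, grasp_fail) → (RETURN, drive_fwd)  ← event matches
event = grasp_fail selects (RETURN, drive_fwd)

mode=RETURN action=drive_fwd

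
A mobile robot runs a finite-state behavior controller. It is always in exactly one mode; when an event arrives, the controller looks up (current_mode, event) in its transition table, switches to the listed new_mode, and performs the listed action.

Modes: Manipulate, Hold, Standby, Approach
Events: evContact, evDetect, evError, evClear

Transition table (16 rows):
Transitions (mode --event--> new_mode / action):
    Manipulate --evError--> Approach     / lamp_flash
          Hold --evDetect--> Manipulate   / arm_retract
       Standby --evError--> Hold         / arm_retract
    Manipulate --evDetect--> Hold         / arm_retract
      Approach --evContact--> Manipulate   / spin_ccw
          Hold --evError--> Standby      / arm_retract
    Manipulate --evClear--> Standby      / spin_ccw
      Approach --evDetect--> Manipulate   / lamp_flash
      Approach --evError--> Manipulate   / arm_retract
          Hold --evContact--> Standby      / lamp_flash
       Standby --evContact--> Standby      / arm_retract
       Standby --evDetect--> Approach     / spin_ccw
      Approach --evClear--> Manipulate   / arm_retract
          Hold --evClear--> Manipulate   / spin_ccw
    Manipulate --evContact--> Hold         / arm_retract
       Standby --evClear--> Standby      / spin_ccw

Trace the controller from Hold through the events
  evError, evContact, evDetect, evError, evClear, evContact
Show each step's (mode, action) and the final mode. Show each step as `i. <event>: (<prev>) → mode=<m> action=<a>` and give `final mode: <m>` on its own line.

1. evError: (Hold) → mode=Standby action=arm_retract
2. evContact: (Standby) → mode=Standby action=arm_retract
3. evDetect: (Standby) → mode=Approach action=spin_ccw
4. evError: (Approach) → mode=Manipulate action=arm_retract
5. evClear: (Manipulate) → mode=Standby action=spin_ccw
6. evContact: (Standby) → mode=Standby action=arm_retract

final mode: Standby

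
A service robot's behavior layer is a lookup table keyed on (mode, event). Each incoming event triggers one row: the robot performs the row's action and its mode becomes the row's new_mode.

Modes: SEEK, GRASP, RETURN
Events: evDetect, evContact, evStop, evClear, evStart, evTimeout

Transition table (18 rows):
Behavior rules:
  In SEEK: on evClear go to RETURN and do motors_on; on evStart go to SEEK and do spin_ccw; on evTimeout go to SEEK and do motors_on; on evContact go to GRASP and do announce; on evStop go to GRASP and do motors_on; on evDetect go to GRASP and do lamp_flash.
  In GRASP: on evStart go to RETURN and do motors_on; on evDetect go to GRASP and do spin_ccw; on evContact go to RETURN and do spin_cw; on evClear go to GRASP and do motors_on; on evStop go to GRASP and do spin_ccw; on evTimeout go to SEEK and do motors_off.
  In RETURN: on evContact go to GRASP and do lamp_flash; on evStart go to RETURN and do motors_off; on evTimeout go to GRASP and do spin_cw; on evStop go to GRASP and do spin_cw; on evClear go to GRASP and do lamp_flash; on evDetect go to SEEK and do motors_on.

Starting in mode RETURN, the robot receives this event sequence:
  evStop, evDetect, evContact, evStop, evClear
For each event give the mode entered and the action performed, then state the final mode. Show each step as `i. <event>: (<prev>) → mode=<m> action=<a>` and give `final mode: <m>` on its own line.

final mode: GRASP

1. evStop: (RETURN) → mode=GRASP action=spin_cw
2. evDetect: (GRASP) → mode=GRASP action=spin_ccw
3. evContact: (GRASP) → mode=RETURN action=spin_cw
4. evStop: (RETURN) → mode=GRASP action=spin_cw
5. evClear: (GRASP) → mode=GRASP action=motors_on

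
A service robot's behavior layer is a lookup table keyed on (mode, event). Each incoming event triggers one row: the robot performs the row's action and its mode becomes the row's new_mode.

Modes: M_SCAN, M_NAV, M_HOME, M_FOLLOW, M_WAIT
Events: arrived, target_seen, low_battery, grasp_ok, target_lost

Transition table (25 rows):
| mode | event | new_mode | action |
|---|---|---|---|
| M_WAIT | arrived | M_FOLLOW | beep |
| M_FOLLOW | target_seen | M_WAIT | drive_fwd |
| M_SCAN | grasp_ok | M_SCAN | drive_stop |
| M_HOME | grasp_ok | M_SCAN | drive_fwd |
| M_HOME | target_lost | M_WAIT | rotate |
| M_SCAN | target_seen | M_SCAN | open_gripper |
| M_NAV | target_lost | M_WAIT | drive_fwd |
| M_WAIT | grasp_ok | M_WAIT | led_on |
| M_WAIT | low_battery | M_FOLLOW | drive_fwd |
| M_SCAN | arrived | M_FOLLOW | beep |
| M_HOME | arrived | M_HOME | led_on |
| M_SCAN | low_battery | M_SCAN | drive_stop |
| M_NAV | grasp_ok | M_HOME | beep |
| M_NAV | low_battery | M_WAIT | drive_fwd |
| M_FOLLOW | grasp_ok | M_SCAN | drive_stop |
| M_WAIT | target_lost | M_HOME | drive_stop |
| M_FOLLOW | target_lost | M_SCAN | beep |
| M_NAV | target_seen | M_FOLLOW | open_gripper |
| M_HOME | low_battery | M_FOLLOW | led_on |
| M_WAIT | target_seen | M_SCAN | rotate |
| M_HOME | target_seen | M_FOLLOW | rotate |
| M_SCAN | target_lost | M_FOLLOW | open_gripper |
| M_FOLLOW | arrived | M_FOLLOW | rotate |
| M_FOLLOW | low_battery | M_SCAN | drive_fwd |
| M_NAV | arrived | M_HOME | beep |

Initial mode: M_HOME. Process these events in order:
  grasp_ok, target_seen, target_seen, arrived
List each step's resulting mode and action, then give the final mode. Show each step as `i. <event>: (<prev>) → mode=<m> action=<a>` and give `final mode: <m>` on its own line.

1. grasp_ok: (M_HOME) → mode=M_SCAN action=drive_fwd
2. target_seen: (M_SCAN) → mode=M_SCAN action=open_gripper
3. target_seen: (M_SCAN) → mode=M_SCAN action=open_gripper
4. arrived: (M_SCAN) → mode=M_FOLLOW action=beep

final mode: M_FOLLOW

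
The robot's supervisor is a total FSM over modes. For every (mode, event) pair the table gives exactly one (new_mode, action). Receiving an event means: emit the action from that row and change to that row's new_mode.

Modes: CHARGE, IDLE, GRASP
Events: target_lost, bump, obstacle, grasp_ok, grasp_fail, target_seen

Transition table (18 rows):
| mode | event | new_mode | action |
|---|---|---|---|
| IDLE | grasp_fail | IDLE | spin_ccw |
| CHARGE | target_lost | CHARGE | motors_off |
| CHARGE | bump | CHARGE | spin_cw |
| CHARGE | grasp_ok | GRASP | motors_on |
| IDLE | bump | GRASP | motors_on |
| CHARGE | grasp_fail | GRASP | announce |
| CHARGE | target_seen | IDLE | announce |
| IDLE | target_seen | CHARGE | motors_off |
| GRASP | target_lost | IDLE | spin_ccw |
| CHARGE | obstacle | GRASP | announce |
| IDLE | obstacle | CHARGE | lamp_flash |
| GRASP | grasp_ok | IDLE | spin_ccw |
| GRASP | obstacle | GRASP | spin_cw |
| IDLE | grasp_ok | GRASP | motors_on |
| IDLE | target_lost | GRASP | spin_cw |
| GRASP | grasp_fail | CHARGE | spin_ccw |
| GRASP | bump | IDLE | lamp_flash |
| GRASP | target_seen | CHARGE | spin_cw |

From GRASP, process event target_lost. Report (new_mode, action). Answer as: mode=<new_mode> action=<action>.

mode=IDLE action=spin_ccw

current mode = GRASP; filter table to that mode:
  (GRASP, target_lost) → (IDLE, spin_ccw)  ← event matches
  (GRASP, grasp_ok) → (IDLE, spin_ccw)
  (GRASP, obstacle) → (GRASP, spin_cw)
  (GRASP, grasp_fail) → (CHARGE, spin_ccw)
  (GRASP, bump) → (IDLE, lamp_flash)
  (GRASP, target_seen) → (CHARGE, spin_cw)
event = target_lost selects (IDLE, spin_ccw)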